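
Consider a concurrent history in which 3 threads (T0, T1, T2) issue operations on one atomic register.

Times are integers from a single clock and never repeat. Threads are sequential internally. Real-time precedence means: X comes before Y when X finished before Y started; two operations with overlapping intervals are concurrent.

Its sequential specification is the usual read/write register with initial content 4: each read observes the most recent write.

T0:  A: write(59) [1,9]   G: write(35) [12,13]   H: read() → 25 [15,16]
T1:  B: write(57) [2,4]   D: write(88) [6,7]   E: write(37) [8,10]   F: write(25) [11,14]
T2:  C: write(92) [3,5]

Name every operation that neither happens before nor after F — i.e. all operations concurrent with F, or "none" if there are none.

G

F runs from 11 to 14; window-overlapping ops are concurrent
A [1,9]: before
B [2,4]: before
C [3,5]: before
D [6,7]: before
E [8,10]: before
G [12,13]: concurrent
H [15,16]: after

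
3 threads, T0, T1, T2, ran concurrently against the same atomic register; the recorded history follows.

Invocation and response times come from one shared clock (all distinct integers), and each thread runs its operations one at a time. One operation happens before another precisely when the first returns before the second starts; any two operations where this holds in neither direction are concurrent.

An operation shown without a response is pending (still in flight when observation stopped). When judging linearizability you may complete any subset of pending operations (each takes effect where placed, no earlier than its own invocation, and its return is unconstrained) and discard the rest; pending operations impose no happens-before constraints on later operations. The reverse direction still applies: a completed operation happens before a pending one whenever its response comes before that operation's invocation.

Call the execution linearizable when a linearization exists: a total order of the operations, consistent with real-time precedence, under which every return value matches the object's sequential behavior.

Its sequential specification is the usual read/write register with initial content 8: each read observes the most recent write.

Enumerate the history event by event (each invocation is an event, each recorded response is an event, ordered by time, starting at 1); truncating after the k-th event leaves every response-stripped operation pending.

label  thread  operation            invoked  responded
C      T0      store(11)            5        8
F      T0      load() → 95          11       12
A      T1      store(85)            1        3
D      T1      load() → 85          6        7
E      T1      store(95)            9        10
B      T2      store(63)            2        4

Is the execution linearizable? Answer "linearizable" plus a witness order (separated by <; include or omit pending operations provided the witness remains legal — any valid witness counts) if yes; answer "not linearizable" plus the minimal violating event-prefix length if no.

linearizable — witness: B < A < D < C < E < F

1. B store(63), leaving value 63
2. A store(85), leaving value 85
3. D load() → 85, leaving value 85
4. C store(11), leaving value 11
5. E store(95), leaving value 95
6. F load() → 95, leaving value 95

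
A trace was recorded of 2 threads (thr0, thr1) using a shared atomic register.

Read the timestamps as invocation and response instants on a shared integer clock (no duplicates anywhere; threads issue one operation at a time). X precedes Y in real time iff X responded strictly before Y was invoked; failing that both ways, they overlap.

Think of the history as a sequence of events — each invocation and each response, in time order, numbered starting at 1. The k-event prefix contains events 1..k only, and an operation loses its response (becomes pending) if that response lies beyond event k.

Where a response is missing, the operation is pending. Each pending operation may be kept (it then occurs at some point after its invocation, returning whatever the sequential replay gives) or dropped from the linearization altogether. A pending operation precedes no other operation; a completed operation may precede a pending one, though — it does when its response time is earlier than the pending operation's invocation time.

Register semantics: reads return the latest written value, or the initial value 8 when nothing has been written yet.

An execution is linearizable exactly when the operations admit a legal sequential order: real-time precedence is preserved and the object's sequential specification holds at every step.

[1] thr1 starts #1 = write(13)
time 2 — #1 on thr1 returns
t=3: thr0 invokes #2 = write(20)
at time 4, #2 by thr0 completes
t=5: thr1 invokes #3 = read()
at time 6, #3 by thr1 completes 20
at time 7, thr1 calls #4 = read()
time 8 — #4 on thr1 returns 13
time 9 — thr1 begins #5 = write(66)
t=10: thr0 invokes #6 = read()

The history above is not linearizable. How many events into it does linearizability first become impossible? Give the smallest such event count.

events 1..7 are still linearizable — one witness is #1, #2, #3:
step 1: #1 write(13) — value 13
step 2: #2 write(20) — value 20
step 3: #3 read() → 20 — value 20
adding event 8 (#4 responds at 8) leaves no legal real-time order
for example #1, #2, #3, #4 fails at step 4: #4 read() → 13 is not legal there

8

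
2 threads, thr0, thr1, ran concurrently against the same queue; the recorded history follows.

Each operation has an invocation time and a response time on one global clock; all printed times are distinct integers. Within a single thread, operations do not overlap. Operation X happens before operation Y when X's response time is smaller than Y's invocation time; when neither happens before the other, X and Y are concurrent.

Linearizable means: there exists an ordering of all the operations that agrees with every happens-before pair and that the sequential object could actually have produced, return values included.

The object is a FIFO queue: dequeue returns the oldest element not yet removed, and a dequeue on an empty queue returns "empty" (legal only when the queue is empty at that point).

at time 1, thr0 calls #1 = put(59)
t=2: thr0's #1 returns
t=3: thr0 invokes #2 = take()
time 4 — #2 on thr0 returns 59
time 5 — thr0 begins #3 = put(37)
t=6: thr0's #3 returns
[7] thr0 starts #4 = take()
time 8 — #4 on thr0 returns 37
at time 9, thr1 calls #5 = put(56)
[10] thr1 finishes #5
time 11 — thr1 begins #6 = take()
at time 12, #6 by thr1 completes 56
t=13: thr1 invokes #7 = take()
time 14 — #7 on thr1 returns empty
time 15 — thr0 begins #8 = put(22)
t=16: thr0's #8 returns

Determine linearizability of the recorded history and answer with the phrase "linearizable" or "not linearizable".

linearizable

one valid linearization: #1, #2, #3, #4, #5, #6, #7, #8
after step 1 (#1 put(59)): queue <59>
after step 2 (#2 take() → 59): queue <>
after step 3 (#3 put(37)): queue <37>
after step 4 (#4 take() → 37): queue <>
after step 5 (#5 put(56)): queue <56>
after step 6 (#6 take() → 56): queue <>
after step 7 (#7 take() → empty): queue <>
after step 8 (#8 put(22)): queue <22>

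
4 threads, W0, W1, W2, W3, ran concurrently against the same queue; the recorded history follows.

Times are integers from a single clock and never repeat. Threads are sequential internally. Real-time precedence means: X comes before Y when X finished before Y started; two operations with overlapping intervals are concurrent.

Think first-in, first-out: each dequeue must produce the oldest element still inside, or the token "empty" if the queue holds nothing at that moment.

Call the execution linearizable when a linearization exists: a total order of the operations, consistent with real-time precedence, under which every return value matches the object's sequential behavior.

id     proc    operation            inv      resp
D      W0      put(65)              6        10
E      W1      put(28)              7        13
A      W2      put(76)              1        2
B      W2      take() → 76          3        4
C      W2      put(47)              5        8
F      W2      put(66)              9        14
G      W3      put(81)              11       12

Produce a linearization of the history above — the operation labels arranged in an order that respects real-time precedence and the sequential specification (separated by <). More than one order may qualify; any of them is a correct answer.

step 1: A put(76) — queue <76>
step 2: B take() → 76 — queue <>
step 3: C put(47) — queue <47>
step 4: D put(65) — queue <47,65>
step 5: E put(28) — queue <47,65,28>
step 6: F put(66) — queue <47,65,28,66>
step 7: G put(81) — queue <47,65,28,66,81>

A < B < C < D < E < F < G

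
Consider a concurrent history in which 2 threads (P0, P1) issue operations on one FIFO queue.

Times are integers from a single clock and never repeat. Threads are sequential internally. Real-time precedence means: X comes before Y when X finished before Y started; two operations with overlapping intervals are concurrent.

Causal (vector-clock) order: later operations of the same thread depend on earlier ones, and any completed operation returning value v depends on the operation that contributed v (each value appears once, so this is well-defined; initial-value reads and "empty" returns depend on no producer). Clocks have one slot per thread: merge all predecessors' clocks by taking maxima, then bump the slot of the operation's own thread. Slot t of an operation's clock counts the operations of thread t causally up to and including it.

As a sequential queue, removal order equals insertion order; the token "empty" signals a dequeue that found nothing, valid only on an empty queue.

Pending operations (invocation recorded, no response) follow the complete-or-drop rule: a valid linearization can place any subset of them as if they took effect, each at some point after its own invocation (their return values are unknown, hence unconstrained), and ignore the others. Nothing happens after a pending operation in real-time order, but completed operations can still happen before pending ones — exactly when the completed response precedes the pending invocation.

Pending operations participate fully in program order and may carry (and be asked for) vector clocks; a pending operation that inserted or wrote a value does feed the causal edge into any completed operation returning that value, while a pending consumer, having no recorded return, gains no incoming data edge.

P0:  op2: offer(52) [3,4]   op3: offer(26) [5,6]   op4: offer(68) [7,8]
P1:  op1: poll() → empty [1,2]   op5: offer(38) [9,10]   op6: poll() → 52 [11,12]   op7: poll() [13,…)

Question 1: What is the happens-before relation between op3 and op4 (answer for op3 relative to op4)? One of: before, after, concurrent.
Answer: before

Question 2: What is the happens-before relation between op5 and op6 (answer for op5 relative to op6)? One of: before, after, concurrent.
Answer: before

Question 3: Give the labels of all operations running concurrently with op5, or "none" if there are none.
Answer: none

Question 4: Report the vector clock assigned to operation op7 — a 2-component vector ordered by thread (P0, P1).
Answer: (1, 4)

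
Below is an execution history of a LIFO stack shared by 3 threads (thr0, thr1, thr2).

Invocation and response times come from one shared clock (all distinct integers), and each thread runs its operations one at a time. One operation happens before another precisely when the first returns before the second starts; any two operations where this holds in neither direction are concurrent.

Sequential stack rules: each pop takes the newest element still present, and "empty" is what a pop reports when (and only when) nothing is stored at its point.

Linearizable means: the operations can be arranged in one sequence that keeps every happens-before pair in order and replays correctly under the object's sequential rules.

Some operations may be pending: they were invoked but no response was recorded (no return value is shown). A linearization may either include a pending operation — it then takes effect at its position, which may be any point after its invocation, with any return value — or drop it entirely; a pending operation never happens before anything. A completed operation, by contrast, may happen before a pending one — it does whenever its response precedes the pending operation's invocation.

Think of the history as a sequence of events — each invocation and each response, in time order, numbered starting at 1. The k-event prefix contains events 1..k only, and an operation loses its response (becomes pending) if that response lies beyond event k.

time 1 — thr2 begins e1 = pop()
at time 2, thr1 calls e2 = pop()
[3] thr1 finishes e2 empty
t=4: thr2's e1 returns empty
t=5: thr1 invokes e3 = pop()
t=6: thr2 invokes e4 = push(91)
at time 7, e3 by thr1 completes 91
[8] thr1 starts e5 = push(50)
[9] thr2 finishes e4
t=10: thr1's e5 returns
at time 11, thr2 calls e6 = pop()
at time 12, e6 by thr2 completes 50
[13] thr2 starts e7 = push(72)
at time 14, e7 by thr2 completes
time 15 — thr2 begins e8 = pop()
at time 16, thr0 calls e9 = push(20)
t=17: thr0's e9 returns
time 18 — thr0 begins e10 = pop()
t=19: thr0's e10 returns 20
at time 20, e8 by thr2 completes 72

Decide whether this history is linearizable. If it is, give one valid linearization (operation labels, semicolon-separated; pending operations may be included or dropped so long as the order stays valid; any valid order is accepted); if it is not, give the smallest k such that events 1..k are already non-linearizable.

after step 1 (e1 pop() → empty): stack <>
after step 2 (e2 pop() → empty): stack <>
after step 3 (e4 push(91)): stack <91>
after step 4 (e3 pop() → 91): stack <>
after step 5 (e5 push(50)): stack <50>
after step 6 (e6 pop() → 50): stack <>
after step 7 (e7 push(72)): stack <72>
after step 8 (e8 pop() → 72): stack <>
after step 9 (e9 push(20)): stack <20>
after step 10 (e10 pop() → 20): stack <>

linearizable — witness: e1; e2; e4; e3; e5; e6; e7; e8; e9; e10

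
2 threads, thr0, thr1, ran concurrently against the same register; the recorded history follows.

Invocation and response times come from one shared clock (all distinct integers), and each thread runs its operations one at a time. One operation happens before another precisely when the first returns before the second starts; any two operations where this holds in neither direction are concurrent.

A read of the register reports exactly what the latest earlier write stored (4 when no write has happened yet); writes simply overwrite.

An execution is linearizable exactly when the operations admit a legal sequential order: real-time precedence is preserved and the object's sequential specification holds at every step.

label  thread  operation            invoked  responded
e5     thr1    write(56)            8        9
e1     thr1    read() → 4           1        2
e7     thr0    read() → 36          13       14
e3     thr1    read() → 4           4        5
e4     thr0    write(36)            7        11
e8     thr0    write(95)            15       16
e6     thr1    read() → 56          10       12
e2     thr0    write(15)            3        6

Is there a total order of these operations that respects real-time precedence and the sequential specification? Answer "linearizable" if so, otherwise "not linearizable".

linearizable

a witness: e1, e3, e2, e5, e6, e4, e7, e8
after step 1 (e1 read() → 4): value 4
after step 2 (e3 read() → 4): value 4
after step 3 (e2 write(15)): value 15
after step 4 (e5 write(56)): value 56
after step 5 (e6 read() → 56): value 56
after step 6 (e4 write(36)): value 36
after step 7 (e7 read() → 36): value 36
after step 8 (e8 write(95)): value 95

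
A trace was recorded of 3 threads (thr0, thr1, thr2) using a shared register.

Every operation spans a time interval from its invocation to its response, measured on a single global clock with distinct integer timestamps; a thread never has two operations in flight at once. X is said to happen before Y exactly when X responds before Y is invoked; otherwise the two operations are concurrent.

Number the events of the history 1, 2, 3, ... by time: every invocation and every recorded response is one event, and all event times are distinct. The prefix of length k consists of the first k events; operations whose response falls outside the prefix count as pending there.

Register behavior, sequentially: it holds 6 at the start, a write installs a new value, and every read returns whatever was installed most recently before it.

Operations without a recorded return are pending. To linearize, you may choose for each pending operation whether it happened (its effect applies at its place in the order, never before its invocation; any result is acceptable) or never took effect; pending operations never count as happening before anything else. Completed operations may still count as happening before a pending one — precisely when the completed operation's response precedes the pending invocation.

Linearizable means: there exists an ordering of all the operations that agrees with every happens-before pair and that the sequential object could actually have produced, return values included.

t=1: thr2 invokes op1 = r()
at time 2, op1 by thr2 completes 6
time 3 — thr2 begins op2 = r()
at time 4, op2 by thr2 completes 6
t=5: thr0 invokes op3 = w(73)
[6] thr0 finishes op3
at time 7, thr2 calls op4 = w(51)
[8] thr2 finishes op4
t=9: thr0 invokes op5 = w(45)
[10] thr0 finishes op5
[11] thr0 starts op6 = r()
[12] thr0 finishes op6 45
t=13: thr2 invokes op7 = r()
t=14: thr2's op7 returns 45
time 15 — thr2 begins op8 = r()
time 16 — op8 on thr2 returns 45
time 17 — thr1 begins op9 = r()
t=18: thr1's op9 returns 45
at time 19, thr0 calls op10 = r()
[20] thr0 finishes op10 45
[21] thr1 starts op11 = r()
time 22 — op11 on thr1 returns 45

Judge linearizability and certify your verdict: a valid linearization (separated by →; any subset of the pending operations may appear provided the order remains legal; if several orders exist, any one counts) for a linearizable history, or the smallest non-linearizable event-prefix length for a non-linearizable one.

step 1: op1 r() → 6 — value 6
step 2: op2 r() → 6 — value 6
step 3: op3 w(73) — value 73
step 4: op4 w(51) — value 51
step 5: op5 w(45) — value 45
step 6: op6 r() → 45 — value 45
step 7: op7 r() → 45 — value 45
step 8: op8 r() → 45 — value 45
step 9: op9 r() → 45 — value 45
step 10: op10 r() → 45 — value 45
step 11: op11 r() → 45 — value 45

linearizable — witness: op1 → op2 → op3 → op4 → op5 → op6 → op7 → op8 → op9 → op10 → op11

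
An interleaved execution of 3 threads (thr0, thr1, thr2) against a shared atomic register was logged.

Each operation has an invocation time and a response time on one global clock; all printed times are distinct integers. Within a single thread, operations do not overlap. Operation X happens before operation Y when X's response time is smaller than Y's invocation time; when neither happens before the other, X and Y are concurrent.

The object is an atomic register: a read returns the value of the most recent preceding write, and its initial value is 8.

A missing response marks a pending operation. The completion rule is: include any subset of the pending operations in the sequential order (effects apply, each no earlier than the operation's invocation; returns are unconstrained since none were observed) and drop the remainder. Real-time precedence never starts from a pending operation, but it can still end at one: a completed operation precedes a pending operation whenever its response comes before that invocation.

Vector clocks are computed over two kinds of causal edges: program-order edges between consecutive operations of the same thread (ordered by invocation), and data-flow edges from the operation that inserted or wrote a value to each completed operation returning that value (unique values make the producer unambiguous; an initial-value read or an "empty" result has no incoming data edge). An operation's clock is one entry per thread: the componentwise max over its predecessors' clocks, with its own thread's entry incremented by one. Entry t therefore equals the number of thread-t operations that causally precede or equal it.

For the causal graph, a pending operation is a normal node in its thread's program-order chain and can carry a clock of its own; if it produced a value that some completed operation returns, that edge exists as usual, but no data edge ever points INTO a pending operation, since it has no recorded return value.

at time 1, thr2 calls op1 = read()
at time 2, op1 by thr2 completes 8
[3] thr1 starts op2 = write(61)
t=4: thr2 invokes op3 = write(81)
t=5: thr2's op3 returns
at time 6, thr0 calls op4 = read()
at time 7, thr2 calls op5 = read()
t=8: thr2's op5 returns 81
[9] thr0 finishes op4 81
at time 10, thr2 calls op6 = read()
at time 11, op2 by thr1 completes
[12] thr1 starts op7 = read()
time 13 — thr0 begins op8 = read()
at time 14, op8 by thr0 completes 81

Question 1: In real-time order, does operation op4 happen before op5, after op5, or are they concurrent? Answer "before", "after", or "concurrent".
op4 spans [6,9], op5 spans [7,8]
the intervals overlap in both directions

concurrent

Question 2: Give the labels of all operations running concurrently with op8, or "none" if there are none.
op8 runs from 13 to 14; window-overlapping ops are concurrent
op1 [1,2]: before
op2 [3,11]: before
op3 [4,5]: before
op4 [6,9]: before
op5 [7,8]: before
op6 [10,…): concurrent
op7 [12,…): concurrent

op6, op7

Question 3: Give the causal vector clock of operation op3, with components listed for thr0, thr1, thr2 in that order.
invoked at 1, op1 has no predecessors; its own thr2 bump gives (0, 0, 1)
invoked at 3, op2 has no predecessors; its own thr1 bump gives (0, 1, 0)
op3 (invocation 4): componentwise max over VC(op1)=(0, 0, 1), +1 at thr2, giving (0, 0, 2)
op7 (invocation 12): componentwise max over VC(op2)=(0, 1, 0), +1 at thr1, giving (0, 2, 0)
op5 (invocation 7): componentwise max over VC(op3)=(0, 0, 2), +1 at thr2, giving (0, 0, 3)
op4 (invocation 6): componentwise max over VC(op3)=(0, 0, 2), +1 at thr0, giving (1, 0, 2)
op6 (invocation 10): componentwise max over VC(op5)=(0, 0, 3), +1 at thr2, giving (0, 0, 4)
op8 (invocation 13): componentwise max over VC(op3)=(0, 0, 2), VC(op4)=(1, 0, 2), +1 at thr0, giving (2, 0, 2)
target: VC(op3) = (0, 0, 2)

(0, 0, 2)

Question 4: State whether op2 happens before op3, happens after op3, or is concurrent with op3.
op2 spans [3,11], op3 spans [4,5]
the intervals overlap in both directions

concurrent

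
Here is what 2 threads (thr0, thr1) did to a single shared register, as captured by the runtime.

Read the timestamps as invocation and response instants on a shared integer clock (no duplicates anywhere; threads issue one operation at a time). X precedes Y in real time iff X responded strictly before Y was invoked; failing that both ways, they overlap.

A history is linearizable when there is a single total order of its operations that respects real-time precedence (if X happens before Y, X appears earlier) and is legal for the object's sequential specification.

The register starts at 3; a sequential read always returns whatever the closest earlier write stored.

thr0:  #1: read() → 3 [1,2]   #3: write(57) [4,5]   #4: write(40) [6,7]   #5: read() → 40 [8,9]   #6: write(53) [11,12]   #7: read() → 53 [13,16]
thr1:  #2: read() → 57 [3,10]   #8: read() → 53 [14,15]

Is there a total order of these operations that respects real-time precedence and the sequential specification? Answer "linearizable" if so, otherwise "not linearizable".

one valid linearization: #1, #3, #2, #4, #5, #6, #7, #8
step 1: #1 read() → 3 — value 3
step 2: #3 write(57) — value 57
step 3: #2 read() → 57 — value 57
step 4: #4 write(40) — value 40
step 5: #5 read() → 40 — value 40
step 6: #6 write(53) — value 53
step 7: #7 read() → 53 — value 53
step 8: #8 read() → 53 — value 53

linearizable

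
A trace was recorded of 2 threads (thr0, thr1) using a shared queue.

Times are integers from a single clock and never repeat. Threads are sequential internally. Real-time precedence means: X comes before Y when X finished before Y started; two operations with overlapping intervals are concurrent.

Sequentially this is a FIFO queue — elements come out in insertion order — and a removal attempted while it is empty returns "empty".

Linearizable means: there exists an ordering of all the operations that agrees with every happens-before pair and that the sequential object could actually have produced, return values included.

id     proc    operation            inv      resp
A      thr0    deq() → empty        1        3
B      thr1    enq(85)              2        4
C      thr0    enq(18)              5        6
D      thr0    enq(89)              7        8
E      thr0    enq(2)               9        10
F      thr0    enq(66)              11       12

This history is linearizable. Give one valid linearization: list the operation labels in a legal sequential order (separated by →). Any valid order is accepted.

A → B → C → D → E → F

step 1: A deq() → empty — queue <>
step 2: B enq(85) — queue <85>
step 3: C enq(18) — queue <85,18>
step 4: D enq(89) — queue <85,18,89>
step 5: E enq(2) — queue <85,18,89,2>
step 6: F enq(66) — queue <85,18,89,2,66>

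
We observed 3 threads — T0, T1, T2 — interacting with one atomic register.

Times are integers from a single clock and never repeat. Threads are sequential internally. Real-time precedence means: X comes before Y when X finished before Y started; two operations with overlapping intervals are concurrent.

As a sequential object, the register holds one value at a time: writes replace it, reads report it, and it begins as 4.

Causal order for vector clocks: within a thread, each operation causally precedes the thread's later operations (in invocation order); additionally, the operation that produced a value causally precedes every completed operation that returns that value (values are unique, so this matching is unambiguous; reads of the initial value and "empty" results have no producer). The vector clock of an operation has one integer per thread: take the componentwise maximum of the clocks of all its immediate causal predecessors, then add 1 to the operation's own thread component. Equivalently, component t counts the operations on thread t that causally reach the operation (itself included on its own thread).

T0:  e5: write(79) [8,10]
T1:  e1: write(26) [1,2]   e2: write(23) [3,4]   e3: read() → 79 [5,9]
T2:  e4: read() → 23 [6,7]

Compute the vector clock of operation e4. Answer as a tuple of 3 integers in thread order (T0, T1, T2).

(0, 2, 1)

VC(e1, invoked at 1): no causal predecessors; +1 on T1 → (0, 1, 0)
VC(e5, invoked at 8): no causal predecessors; +1 on T0 → (1, 0, 0)
e2, invoked 3, takes VC(e1)=(0, 1, 0) under max, adds 1 for T1 → (0, 2, 0)
e4, invoked 6, takes VC(e2)=(0, 2, 0) under max, adds 1 for T2 → (0, 2, 1)
e3, invoked 5, takes VC(e2)=(0, 2, 0), VC(e5)=(1, 0, 0) under max, adds 1 for T1 → (1, 3, 0)
target: VC(e4) = (0, 2, 1)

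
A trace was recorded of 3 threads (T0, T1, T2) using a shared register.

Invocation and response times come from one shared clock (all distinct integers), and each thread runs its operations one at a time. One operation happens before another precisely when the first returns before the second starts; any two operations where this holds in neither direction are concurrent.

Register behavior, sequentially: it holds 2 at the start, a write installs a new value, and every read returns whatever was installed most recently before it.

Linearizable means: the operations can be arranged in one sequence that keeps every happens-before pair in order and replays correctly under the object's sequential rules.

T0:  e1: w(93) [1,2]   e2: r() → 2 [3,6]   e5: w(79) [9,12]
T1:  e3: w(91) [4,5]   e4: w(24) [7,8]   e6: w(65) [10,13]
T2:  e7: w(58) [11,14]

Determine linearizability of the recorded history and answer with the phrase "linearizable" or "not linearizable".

through event 5 a valid linearization exists; event 6 (e2 responding at time 6) ends that
no legal order exists: 2 real-time-consistent candidates over 3 completed register operations, all rejected
e.g. e1, e2, e3: illegal at step 2, since e2 r() → 2 cannot apply there
e.g. e1, e3, e2: illegal at step 3, since e2 r() → 2 cannot apply there

not linearizable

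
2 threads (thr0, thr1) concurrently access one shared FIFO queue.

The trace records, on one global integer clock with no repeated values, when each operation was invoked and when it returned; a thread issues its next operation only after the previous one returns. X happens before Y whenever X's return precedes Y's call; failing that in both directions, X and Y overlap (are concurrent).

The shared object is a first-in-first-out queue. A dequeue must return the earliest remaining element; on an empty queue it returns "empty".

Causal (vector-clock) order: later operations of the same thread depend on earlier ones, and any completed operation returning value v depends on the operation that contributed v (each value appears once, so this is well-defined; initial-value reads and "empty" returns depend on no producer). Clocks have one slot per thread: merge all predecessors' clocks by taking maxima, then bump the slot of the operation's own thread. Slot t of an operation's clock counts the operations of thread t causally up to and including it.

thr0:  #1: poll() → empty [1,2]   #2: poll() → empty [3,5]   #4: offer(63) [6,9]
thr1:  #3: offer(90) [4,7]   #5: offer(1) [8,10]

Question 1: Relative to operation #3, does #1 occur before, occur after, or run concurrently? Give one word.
#1 spans [1,2], #3 spans [4,7]
resp(#1)=2 < inv(#3)=4

before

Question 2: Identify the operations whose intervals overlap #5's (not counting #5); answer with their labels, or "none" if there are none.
concurrent with #5 ([8,10]): every op whose interval crosses 8..10
#1 [1,2]: before
#2 [3,5]: before
#3 [4,7]: before
#4 [6,9]: concurrent

#4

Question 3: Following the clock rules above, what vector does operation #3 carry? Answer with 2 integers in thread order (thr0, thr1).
root op #3, invoked 4: fresh clock plus thr1's own tick → (0, 1)
root op #1, invoked 1: fresh clock plus thr0's own tick → (1, 0)
from VC(#3)=(0, 1), #5 (invoked 8) maxes components and bumps thr1 → (0, 2)
from VC(#1)=(1, 0), #2 (invoked 3) maxes components and bumps thr0 → (2, 0)
from VC(#2)=(2, 0), #4 (invoked 6) maxes components and bumps thr0 → (3, 0)
target: VC(#3) = (0, 1)

(0, 1)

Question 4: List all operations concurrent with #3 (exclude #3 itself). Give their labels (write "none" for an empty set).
overlap test against #3 [4,7]: concurrent iff the interval meets 4..7
#1 [1,2]: before
#2 [3,5]: concurrent
#4 [6,9]: concurrent
#5 [8,10]: after

#2, #4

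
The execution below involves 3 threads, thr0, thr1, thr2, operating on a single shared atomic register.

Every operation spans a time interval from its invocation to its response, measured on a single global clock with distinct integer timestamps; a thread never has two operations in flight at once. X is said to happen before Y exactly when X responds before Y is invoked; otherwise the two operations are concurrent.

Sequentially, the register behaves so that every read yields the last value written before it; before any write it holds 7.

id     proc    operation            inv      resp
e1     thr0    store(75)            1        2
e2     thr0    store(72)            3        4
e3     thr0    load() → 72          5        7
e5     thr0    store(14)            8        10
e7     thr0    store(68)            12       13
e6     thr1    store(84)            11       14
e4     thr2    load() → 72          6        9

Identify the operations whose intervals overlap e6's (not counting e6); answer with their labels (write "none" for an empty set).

concurrent with e6 ([11,14]): every op whose interval crosses 11..14
e1 [1,2]: before
e2 [3,4]: before
e3 [5,7]: before
e4 [6,9]: before
e5 [8,10]: before
e7 [12,13]: concurrent

e7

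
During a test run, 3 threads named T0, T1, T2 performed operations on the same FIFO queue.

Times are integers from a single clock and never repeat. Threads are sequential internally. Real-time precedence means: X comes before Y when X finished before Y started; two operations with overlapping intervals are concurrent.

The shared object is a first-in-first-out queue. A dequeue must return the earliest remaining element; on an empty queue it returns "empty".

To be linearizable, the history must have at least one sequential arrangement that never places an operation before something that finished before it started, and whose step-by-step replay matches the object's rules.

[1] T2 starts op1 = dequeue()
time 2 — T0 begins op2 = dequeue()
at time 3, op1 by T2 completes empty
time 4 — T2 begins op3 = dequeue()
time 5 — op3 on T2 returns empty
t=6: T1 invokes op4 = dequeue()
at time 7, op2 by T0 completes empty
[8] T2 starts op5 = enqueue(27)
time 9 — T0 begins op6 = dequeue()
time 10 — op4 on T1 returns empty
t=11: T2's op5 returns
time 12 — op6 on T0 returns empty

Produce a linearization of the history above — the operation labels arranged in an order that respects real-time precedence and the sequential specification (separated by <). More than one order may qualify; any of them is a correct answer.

op1 < op2 < op3 < op4 < op6 < op5

after step 1 (op1 dequeue() → empty): queue <>
after step 2 (op2 dequeue() → empty): queue <>
after step 3 (op3 dequeue() → empty): queue <>
after step 4 (op4 dequeue() → empty): queue <>
after step 5 (op6 dequeue() → empty): queue <>
after step 6 (op5 enqueue(27)): queue <27>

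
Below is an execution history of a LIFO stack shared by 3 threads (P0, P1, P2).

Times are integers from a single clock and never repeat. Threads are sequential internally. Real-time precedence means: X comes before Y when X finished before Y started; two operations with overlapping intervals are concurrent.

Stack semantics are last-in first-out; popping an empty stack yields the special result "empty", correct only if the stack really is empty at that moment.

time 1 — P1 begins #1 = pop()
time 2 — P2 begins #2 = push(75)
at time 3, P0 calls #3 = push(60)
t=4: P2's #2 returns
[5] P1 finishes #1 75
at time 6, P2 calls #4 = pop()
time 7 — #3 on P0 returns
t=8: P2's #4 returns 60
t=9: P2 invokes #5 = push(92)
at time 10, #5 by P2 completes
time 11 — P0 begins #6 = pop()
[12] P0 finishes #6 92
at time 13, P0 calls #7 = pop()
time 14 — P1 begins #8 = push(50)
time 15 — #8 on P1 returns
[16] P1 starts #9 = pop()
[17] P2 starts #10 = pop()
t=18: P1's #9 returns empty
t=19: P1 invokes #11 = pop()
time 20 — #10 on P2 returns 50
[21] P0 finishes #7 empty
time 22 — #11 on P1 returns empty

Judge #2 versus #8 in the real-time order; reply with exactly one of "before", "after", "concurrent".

before

#2 spans [2,4], #8 spans [14,15]
resp(#2)=4 < inv(#8)=14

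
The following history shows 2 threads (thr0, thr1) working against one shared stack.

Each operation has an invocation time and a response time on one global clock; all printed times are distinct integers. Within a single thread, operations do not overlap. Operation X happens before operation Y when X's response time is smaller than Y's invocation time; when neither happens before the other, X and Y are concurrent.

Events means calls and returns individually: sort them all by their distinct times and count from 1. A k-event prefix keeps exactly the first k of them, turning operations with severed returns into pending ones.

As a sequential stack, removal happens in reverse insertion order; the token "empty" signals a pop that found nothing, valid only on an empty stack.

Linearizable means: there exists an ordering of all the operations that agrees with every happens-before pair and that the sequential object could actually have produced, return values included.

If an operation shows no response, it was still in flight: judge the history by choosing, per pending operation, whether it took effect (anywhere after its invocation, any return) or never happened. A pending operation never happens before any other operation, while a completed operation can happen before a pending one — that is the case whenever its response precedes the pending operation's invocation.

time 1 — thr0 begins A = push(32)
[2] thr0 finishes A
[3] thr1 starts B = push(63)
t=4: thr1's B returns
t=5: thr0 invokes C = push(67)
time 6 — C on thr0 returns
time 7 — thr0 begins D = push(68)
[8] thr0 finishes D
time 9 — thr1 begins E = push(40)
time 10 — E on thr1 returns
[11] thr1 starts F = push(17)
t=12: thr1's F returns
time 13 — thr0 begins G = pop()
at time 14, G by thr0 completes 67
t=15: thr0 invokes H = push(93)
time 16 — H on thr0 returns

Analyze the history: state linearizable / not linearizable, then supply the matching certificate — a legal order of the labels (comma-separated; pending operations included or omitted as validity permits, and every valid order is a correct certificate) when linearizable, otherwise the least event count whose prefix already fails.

not linearizable — minimal violating prefix: 14 events

already the first 14 events (up to G's response at time 14) admit no linearization; the first 13 still do
the sole real-time-consistent order of 7 completed operations fails the stack replay
sample order A, B, C, D, E, F, G stalls at step 7 — G pop() → 67 has no legal effect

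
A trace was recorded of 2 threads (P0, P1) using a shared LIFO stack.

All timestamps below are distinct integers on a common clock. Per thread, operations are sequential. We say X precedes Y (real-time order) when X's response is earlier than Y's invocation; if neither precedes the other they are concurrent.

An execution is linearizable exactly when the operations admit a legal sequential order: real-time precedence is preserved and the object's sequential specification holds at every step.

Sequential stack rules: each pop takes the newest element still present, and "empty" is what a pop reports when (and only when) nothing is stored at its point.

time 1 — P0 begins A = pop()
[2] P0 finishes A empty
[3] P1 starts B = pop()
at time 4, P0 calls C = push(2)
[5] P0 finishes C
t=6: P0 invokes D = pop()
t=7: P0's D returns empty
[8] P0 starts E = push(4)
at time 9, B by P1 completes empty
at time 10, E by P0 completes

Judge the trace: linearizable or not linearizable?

the violation lands at event 9, B's response at time 9: events 1..8 linearize, events 1..9 do not
real-time-consistent orders of the 4 completed operations: 3 — all fail the LIFO stack replay
including or dropping the 1 pending operation (E) in any combination fails
one such order, A, B, C, D (pending dropped), breaks at step 4 where D pop() → empty is illegal
one such order, A, C, B, D (pending dropped), breaks at step 3 where B pop() → empty is illegal

not linearizable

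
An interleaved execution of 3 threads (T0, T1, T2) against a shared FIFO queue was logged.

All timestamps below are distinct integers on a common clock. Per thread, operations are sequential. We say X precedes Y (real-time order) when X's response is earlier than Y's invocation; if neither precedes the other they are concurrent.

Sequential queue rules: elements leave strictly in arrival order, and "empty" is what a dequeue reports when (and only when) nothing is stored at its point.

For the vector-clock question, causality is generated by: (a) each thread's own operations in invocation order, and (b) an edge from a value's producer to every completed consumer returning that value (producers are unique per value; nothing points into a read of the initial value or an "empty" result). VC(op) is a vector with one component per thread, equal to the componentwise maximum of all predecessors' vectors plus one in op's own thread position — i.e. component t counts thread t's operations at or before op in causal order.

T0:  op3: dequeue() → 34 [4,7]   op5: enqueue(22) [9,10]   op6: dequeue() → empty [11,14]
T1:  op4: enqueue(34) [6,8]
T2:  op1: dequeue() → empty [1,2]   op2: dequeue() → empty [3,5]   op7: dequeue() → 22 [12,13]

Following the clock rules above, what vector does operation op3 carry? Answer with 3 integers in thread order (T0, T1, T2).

op1 (invocation 1): nothing precedes it; T2's component alone gives (0, 0, 1)
op4 (invocation 6): nothing precedes it; T1's component alone gives (0, 1, 0)
op2 (invocation 3): componentwise max over VC(op1)=(0, 0, 1), +1 at T2, giving (0, 0, 2)
op3 (invocation 4): componentwise max over VC(op4)=(0, 1, 0), +1 at T0, giving (1, 1, 0)
op5 (invocation 9): componentwise max over VC(op3)=(1, 1, 0), +1 at T0, giving (2, 1, 0)
op6 (invocation 11): componentwise max over VC(op5)=(2, 1, 0), +1 at T0, giving (3, 1, 0)
op7 (invocation 12): componentwise max over VC(op2)=(0, 0, 2), VC(op5)=(2, 1, 0), +1 at T2, giving (2, 1, 3)
target: VC(op3) = (1, 1, 0)

(1, 1, 0)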